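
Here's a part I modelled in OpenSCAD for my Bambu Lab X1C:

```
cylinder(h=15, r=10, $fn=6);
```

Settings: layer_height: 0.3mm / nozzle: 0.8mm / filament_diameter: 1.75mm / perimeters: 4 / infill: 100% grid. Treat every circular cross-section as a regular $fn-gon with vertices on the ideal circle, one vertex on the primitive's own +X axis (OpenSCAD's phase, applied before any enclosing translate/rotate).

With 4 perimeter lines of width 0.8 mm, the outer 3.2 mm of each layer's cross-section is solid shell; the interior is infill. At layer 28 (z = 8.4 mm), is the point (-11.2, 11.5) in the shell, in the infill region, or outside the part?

outside

At z = 8.4 mm: the cylinder: section is a regular 6-gon, circumradius r=10. Overall, the cross-section is a single solid region. The nearest boundary edge runs (-5.00, 8.66)→(-10.00, 0.00); distance from the point to it = 6.79 mm. The point is not inside any of the regions above, so it lies outside the cross-section (6.79 mm from the nearest boundary).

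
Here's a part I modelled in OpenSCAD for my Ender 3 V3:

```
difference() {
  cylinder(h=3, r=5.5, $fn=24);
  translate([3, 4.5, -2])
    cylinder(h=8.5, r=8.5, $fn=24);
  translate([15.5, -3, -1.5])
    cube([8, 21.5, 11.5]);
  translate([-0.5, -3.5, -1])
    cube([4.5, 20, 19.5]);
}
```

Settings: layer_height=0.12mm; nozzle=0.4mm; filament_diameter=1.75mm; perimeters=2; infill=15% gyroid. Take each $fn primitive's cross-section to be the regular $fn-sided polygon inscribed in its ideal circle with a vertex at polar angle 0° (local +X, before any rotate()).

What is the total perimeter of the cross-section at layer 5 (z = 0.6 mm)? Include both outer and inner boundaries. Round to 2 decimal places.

26.89 mm

At z = 0.6 mm: the cylinder: section is a regular 24-gon, circumradius r=5.5 (perimeter = 2·24·5.500·sin(180°/24) = 34.46 mm); the r=8.5 cylinder at (3, 4.5) gives a regular 24-gon of circumradius 8.5 (constant along its height) (perimeter = 2·24·8.500·sin(180°/24) = 53.25 mm); the cube at (15.5, -3) is present — its section is the full 8×21.5 rectangle (perimeter 59.00 mm); the cube at (-0.5, -3.5) is present — its section is the full 4.5×20 rectangle (perimeter 49.00 mm); After the difference (first − rest): starting from the r=5.5 cylinder, the r=8.5 cylinder at (3, 4.5) partially overlaps it — only the 73.24 mm² overlap (of its 224.40 mm²) is removed, clipping the outline; the 8×21.5 cube at (15.5, -3) misses the remaining region (no effect); the 4.5×20 cube at (-0.5, -3.5) partially overlaps it — only the 0.13 mm² overlap (of its 90.00 mm²) is removed, clipping the outline — boundary = 26.89 mm. Overall, the cross-section is a single solid region. Total boundary length (outer) = 26.89 mm.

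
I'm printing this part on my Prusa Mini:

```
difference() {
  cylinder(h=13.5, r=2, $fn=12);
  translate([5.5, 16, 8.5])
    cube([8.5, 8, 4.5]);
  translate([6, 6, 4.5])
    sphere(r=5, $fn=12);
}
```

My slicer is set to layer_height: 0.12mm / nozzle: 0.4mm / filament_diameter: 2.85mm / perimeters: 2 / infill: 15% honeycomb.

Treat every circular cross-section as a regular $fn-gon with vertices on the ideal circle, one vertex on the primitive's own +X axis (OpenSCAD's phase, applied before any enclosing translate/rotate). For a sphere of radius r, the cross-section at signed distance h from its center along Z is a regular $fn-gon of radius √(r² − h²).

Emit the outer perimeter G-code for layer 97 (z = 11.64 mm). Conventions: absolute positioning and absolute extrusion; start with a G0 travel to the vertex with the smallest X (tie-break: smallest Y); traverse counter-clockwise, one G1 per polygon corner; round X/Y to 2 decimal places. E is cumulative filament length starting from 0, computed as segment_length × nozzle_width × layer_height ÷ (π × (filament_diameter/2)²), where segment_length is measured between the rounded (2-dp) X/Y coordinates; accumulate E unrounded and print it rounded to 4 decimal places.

G0 X-2.00 Y0.00 Z11.64
G1 X-1.73 Y-1.00 E0.0078
G1 X-1.00 Y-1.73 E0.0156
G1 X0.00 Y-2.00 E0.0234
G1 X1.00 Y-1.73 E0.0311
G1 X1.73 Y-1.00 E0.0389
G1 X2.00 Y0.00 E0.0467
G1 X1.73 Y1.00 E0.0545
G1 X1.00 Y1.73 E0.0623
G1 X0.00 Y2.00 E0.0701
G1 X-1.00 Y1.73 E0.0779
G1 X-1.73 Y1.00 E0.0856
G1 X-2.00 Y0.00 E0.0934

At z = 11.64 mm: the cylinder: section is a regular 12-gon, circumradius r=2; the cube at (5.5, 16) is present — its section is the full 8.5×8 rectangle; the sphere at (6, 6) is not intersected at this z (|z−center|=7.140 > r=5); Taking the first minus the rest: starting from the r=2 cylinder, the 8.5×8 cube at (5.5, 16) misses the remaining region (no effect) — 1 connected region. The outline is a single polygon with 12 vertices. Extrusion per mm of travel: 0.4 × 0.12 / (π × 1.425²) = 0.007524. Accumulating E over each segment gives final E = 0.0934.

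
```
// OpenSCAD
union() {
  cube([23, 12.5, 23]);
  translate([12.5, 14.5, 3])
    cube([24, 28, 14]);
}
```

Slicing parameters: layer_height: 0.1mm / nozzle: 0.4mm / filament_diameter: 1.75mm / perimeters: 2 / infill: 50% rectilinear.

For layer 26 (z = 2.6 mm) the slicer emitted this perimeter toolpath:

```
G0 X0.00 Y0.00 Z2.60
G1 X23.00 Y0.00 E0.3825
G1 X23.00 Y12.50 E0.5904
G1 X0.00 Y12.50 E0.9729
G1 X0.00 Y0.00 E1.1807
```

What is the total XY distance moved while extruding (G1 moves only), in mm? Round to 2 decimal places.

71.00 mm

Sum the Euclidean lengths of each G1 segment: total = 71.00 mm.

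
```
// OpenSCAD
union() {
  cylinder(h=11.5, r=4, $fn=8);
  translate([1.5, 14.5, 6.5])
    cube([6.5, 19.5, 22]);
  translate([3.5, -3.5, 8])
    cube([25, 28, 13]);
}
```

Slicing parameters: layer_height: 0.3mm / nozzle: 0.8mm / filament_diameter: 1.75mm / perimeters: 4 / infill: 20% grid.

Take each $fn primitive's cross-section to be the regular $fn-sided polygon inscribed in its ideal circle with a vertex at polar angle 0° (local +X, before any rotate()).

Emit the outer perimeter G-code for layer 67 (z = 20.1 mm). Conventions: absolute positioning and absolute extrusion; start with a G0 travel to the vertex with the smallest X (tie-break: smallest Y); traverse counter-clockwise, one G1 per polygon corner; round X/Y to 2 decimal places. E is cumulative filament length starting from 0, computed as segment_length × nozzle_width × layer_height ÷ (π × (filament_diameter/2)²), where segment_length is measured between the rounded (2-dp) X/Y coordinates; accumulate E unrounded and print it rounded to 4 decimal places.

G0 X1.50 Y14.50 Z20.10
G1 X3.50 Y14.50 E0.1996
G1 X3.50 Y-3.50 E1.9956
G1 X28.50 Y-3.50 E4.4901
G1 X28.50 Y24.50 E7.2840
G1 X8.00 Y24.50 E9.3295
G1 X8.00 Y34.00 E10.2774
G1 X1.50 Y34.00 E10.9260
G1 X1.50 Y14.50 E12.8717

At z = 20.1 mm: the cylinder is absent (z outside [0, 11.5]); the cube at (1.5, 14.5) (footprint 6.5×19.5) is included at this height; the 25×28 cube at (3.5, -3.5) contributes its full rectangle; Merging all regions: the regions partially overlap (shared area 45.00 mm²), so overlapping operands fuse into one piece — 1 connected region. The outline is a single polygon with 8 vertices. Extrusion per mm of travel: 0.8 × 0.3 / (π × 0.875²) = 0.099780. Accumulating E over each segment gives final E = 12.8717.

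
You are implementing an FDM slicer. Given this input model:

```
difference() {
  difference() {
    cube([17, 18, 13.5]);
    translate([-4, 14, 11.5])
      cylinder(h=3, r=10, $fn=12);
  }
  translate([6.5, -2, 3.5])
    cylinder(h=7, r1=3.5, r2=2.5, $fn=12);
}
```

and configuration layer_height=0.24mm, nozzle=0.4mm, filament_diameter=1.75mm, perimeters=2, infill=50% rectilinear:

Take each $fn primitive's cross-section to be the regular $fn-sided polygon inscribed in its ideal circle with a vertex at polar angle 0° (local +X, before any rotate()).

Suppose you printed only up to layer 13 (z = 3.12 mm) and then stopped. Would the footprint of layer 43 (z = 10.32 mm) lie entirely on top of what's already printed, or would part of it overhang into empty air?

entirely on top

Compare the two slices. At z = 3.12: the 17×18 cube contributes its full rectangle (area 306.00 mm²); the cylinder at (-4, 14) is absent (z outside [11.5, 14.5]); After the difference (first − rest): none of the subtracted shapes is present at this height, so the 17×18 cube is unchanged — area = 306.00 mm²; the cone at (6.5, -2) does not reach this height (z outside [3.5, 10.5]); After the difference (first − rest): none of the subtracted shapes is present at this height, so the result so far is unchanged — area = 306.00 mm². At z = 10.32: the 17×18 cube contributes its full rectangle (area 306.00 mm²); the cylinder at (-4, 14) is absent (z outside [11.5, 14.5]); Subtracting the remaining from the first: none of the subtracted shapes is present at this height, so the 17×18 cube is unchanged — area = 306.00 mm²; the cone at (6.5, -2): at t=0.974 of its height the radius interpolates to r₁+(r₂−r₁)t = 2.526, giving a regular 12-gon of that circumradius (area = (12/2)·2.526²·sin(360°/12) = 19.14 mm²); Subtracting the remaining from the first: starting from the result so far (306.00 mm²), the cone at (6.5, -2) partially overlaps it — only the 0.94 mm² overlap (of its 19.14 mm²) is removed, clipping the outline — area = 305.06 mm². Checking containment: the cross-section at z = 10.32 is a subset of the cross-section at z = 3.12.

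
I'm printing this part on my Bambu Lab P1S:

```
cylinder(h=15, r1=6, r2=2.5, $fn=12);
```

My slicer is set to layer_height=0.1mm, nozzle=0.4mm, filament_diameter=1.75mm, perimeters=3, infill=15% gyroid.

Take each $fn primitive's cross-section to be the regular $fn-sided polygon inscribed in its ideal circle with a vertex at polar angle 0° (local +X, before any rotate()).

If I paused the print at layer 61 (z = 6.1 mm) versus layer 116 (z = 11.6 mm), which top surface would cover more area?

layer 61 (z = 6.1 mm)

Layer 61 (z = 6.1): the cone (r1=6→r2=2.5) has section circumradius 4.577 here — a regular 12-gon (area = (12/2)·4.577²·sin(360°/12) = 62.84 mm²). So its area = 62.84 mm². Layer 116 (z = 11.6): the cone contributes a regular 12-gon of circumradius 3.293 (interpolated between r1=6 and r2=2.5 at t=0.773) (area = (12/2)·3.293²·sin(360°/12) = 32.54 mm²). So its area = 32.54 mm². Layer 61 is larger (62.84 vs 32.54 mm²).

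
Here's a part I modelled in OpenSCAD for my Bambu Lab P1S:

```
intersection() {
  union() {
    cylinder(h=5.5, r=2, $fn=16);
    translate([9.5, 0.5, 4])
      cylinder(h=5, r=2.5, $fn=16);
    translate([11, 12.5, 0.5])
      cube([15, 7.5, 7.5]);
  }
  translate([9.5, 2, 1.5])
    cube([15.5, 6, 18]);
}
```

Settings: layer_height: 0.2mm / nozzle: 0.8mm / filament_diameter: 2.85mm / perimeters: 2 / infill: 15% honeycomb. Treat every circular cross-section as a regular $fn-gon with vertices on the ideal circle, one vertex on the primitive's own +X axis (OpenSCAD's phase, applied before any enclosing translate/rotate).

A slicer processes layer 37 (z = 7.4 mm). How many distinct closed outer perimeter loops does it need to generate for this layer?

1

At z = 7.4 mm: the cylinder is not intersected at this z (z outside [0, 5.5]); the r=2.5 cylinder at (9.5, 0.5) gives a regular 16-gon of circumradius 2.5 (constant along its height); the cube at (11, 12.5) is present — its section is the full 15×7.5 rectangle; Merging all regions: the 2 present regions are separate (no shared area or edge), so areas and boundary lengths simply add and each stays a separate island — 2 connected regions; the cube at (9.5, 2) (footprint 15.5×6) is included at this height; After intersecting: the 15.5×6 cube at (9.5, 2) partially overlaps the result so far; clipping to the common part keeps 1.33 mm² — 1 connected region. The result has 1 disconnected region.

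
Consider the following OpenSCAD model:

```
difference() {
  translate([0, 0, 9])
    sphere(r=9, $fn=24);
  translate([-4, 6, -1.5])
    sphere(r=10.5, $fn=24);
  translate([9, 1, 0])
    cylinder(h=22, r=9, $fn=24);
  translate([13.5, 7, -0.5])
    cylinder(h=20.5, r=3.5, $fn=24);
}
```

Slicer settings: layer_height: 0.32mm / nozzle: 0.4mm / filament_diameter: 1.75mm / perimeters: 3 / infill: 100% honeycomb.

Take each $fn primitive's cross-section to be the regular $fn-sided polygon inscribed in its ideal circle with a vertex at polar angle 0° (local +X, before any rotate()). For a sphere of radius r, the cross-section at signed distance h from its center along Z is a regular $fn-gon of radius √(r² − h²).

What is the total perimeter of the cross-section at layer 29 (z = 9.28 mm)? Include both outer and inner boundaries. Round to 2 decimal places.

At z = 9.28 mm: the r=9 sphere slices to a regular 24-gon of circumradius 8.996 (√(r²−h²) with h=0.28 from center) (perimeter = 2·24·8.996·sin(180°/24) = 56.36 mm); the sphere at (-4, 6) does not reach this height (|z−center|=10.780 > r=10.5); the r=9 cylinder at (9, 1) contributes a regular 24-gon of circumradius 9 (perimeter = 2·24·9.000·sin(180°/24) = 56.39 mm); the cylinder at (13.5, 7): section is a regular 24-gon, circumradius r=3.5 (perimeter = 2·24·3.500·sin(180°/24) = 21.93 mm); Taking the first minus the rest: starting from the r=9 sphere, the r=9 cylinder at (9, 1) partially overlaps it — only the 96.64 mm² overlap (of its 251.57 mm²) is removed, clipping the outline; the r=3.5 cylinder at (13.5, 7) misses the remaining region (no effect) — boundary = 56.35 mm. Overall, the cross-section is a single solid region. Total boundary length (outer) = 56.35 mm.

56.35 mm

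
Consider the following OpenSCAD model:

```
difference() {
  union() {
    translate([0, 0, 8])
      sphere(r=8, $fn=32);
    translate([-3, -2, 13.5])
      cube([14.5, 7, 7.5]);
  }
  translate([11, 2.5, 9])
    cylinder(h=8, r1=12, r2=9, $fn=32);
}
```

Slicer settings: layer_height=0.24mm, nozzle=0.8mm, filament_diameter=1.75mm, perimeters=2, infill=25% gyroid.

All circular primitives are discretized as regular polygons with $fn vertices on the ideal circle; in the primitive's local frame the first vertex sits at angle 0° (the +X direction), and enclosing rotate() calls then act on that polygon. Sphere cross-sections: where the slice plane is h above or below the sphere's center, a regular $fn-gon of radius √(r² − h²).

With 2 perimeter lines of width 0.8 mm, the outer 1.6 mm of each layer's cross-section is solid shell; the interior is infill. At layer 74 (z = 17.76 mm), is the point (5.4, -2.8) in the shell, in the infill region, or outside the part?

outside

At z = 17.76 mm: the sphere does not reach this height (|z−center|=9.760 > r=8); the 14.5×7 cube at (-3, -2) contributes its full rectangle; Merging all regions: only the 14.5×7 cube at (-3, -2) is present, so the union is just that shape — 1 connected region; the cone at (11, 2.5) is absent (z outside [9, 17]); Taking the first minus the rest: none of the subtracted shapes is present at this height, so that combined region is unchanged — 1 connected region. Overall, the cross-section is a single solid region. The nearest boundary edge runs (-3.00, -2.00)→(11.50, -2.00); distance from the point to it = 0.80 mm. The point is not inside any of the regions above, so it lies outside the cross-section (0.80 mm from the nearest boundary).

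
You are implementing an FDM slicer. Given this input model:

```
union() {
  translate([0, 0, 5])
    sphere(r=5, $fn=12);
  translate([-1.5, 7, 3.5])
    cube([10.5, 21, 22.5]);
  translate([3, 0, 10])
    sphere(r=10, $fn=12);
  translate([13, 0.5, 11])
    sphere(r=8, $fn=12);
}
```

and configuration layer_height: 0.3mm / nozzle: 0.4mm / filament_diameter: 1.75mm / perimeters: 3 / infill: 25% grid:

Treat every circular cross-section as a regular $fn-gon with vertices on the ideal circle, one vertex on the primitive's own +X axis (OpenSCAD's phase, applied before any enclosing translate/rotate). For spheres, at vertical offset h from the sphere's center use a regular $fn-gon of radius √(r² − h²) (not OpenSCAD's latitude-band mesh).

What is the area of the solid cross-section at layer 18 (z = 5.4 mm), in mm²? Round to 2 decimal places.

At z = 5.4 mm: the r=5 sphere contributes a regular 12-gon of circumradius √(5²−0.4²) = 4.984 (area = (12/2)·4.984²·sin(360°/12) = 74.52 mm²); the cube at (-1.5, 7) is present — its section is the full 10.5×21 rectangle (area 220.50 mm²); the r=10 sphere at (3, 0) slices to a regular 12-gon of circumradius 8.879 (√(r²−h²) with h=4.6 from center) (area = (12/2)·8.879²·sin(360°/12) = 236.52 mm²); the sphere at (13, 0.5): section is a regular 12-gon, circumradius = √(r²−h²) = √(8²−5.6²) = 5.713 (area = (12/2)·5.713²·sin(360°/12) = 97.92 mm²); Merging all regions: the regions partially overlap — summed areas 629.46 mm² minus the doubly-counted overlap 114.97 mm² gives 514.49 mm² — area = 514.49 mm². Overall, the cross-section is a single solid region. Net area = 514.49 mm².

514.49 mm²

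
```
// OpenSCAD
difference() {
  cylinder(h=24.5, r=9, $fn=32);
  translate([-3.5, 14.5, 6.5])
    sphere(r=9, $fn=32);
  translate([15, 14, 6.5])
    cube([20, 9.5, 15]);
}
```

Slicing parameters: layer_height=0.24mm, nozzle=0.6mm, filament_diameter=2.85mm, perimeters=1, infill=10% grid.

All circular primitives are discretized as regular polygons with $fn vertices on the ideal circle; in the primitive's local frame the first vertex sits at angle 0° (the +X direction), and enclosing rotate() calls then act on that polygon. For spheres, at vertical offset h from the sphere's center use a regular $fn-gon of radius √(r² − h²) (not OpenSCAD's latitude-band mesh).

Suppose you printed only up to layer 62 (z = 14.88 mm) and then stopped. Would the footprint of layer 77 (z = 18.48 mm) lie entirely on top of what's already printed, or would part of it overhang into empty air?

entirely on top

Compare the two slices. At z = 14.88: the r=9 cylinder contributes a regular 32-gon of circumradius 9 (area = (32/2)·9.000²·sin(360°/32) = 252.84 mm²); the r=9 sphere at (-3.5, 14.5) contributes a regular 32-gon of circumradius √(9²−8.38²) = 3.283 (area = (32/2)·3.283²·sin(360°/32) = 33.64 mm²); the cube at (15, 14) (footprint 20×9.5) is included at this height (area 190.00 mm²); Subtracting the remaining from the first: starting from the r=9 cylinder (252.84 mm²), the r=9 sphere at (-3.5, 14.5) misses the remaining region (no effect); the 20×9.5 cube at (15, 14) misses the remaining region (no effect) — area = 252.84 mm². At z = 18.48: the r=9 cylinder gives a regular 32-gon of circumradius 9 (constant along its height) (area = (32/2)·9.000²·sin(360°/32) = 252.84 mm²); the sphere at (-3.5, 14.5) does not reach this height (|z−center|=11.980 > r=9); the cube at (15, 14) is present — its section is the full 20×9.5 rectangle (area 190.00 mm²); Subtracting the remaining from the first: starting from the r=9 cylinder (252.84 mm²), the 20×9.5 cube at (15, 14) misses the remaining region (no effect) — area = 252.84 mm². Checking containment: the cross-section at z = 18.48 is a subset of the cross-section at z = 14.88.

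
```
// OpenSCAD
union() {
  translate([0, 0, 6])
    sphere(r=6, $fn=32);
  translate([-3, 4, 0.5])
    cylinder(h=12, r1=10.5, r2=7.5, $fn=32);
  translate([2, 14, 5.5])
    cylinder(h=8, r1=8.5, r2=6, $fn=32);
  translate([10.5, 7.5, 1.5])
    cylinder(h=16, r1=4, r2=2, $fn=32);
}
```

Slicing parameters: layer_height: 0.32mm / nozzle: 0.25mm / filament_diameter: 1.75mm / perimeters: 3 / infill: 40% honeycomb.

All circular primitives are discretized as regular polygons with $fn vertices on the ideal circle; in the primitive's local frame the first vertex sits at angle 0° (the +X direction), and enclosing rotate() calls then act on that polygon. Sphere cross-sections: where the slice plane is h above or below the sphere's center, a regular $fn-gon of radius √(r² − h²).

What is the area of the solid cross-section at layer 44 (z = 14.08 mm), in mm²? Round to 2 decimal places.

18.39 mm²

At z = 14.08 mm: the sphere does not reach this height (|z−center|=8.080 > r=6); the cone at (-3, 4) is not intersected at this z (z outside [0.5, 12.5]); the cone at (2, 14) is not intersected at this z (z outside [5.5, 13.5]); the cone at (10.5, 7.5): at t=0.786 of its height the radius interpolates to r₁+(r₂−r₁)t = 2.428, giving a regular 32-gon of that circumradius (area = (32/2)·2.428²·sin(360°/32) = 18.39 mm²); Combining (union): only the cone at (10.5, 7.5) is present, so the union is just that shape — area = 18.39 mm². Overall, the cross-section is a single solid region. Net area = 18.39 mm².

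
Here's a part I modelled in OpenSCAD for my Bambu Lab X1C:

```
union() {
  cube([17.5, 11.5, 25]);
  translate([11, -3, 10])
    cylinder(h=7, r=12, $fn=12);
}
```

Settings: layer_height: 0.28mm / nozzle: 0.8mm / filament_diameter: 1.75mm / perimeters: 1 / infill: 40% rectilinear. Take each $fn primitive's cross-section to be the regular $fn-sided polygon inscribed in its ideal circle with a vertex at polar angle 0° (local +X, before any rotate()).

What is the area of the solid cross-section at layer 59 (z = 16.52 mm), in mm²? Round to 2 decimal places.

507.37 mm²

At z = 16.52 mm: the cube (footprint 17.5×11.5) is included at this height (area 201.25 mm²); the r=12 cylinder at (11, -3) contributes a regular 12-gon of circumradius 12 (area = (12/2)·12.000²·sin(360°/12) = 432.00 mm²); Taking the union: the regions partially overlap — summed areas 633.25 mm² minus the doubly-counted overlap 125.88 mm² gives 507.37 mm² — area = 507.37 mm². Overall, the cross-section is a single solid region. Net area = 507.37 mm².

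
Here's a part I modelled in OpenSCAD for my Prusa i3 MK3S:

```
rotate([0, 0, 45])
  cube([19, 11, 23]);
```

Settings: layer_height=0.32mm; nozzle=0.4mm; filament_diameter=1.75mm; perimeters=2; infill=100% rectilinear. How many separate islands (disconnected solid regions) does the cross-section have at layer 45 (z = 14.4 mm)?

1

At z = 14.4 mm: the cube is present — its section is the full 19×11 rectangle; (rotated 45° about Z; rotation is an isometry so areas/perimeters/island counts are preserved). Overall, the cross-section is a single solid region. Island count = 1.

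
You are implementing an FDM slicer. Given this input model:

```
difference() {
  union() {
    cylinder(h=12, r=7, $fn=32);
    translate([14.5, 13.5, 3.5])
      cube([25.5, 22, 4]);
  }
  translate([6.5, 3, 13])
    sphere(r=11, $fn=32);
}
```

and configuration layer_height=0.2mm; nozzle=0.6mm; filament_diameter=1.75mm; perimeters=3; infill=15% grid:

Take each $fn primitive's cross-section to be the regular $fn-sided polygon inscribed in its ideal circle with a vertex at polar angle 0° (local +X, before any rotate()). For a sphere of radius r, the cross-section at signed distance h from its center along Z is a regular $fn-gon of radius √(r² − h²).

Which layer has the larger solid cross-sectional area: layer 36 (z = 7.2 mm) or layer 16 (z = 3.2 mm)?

Layer 36 (z = 7.2): the r=7 cylinder gives a regular 32-gon of circumradius 7 (constant along its height) (area = (32/2)·7.000²·sin(360°/32) = 152.95 mm²); the 25.5×22 cube at (14.5, 13.5) contributes its full rectangle (area 561.00 mm²); Taking the union: the 2 present regions are separate (no shared area or edge), so areas and boundary lengths simply add and each stays a separate island — area = 713.95 mm²; the r=11 sphere at (6.5, 3) contributes a regular 32-gon of circumradius √(11²−5.8²) = 9.347 (area = (32/2)·9.347²·sin(360°/32) = 272.69 mm²); Subtracting the remaining from the first: starting from the result so far (713.95 mm²), the r=11 sphere at (6.5, 3) partially overlaps it — only the 93.17 mm² overlap (of its 272.69 mm²) is removed, clipping the outline — area = 620.78 mm². So its area = 620.78 mm². Layer 16 (z = 3.2): the r=7 cylinder contributes a regular 32-gon of circumradius 7 (area = (32/2)·7.000²·sin(360°/32) = 152.95 mm²); the cube at (14.5, 13.5) is not intersected at this z (z outside [3.5, 7.5]); Merging all regions: only the r=7 cylinder is present, so the union is just that shape — area = 152.95 mm²; the sphere at (6.5, 3): section is a regular 32-gon, circumradius = √(r²−h²) = √(11²−9.8²) = 4.996 (area = (32/2)·4.996²·sin(360°/32) = 77.91 mm²); Subtracting the remaining from the first: starting from that combined region (152.95 mm²), the r=11 sphere at (6.5, 3) partially overlaps it — only the 31.30 mm² overlap (of its 77.91 mm²) is removed, clipping the outline — area = 121.65 mm². So its area = 121.65 mm². Layer 36 is larger (620.78 vs 121.65 mm²).

layer 36 (z = 7.2 mm)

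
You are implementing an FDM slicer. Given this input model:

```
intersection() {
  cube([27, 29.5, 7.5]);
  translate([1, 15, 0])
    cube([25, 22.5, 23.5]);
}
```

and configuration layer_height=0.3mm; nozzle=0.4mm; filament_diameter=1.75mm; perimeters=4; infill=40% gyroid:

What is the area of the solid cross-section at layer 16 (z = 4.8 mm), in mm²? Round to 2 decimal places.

At z = 4.8 mm: the cube (footprint 27×29.5) is included at this height (area 796.50 mm²); the cube at (1, 15) is present — its section is the full 25×22.5 rectangle (area 562.50 mm²); Taking the intersection: the 25×22.5 cube at (1, 15) partially overlaps the 27×29.5 cube; clipping to the common part keeps 362.50 mm² — area = 362.50 mm². Overall, the cross-section is a single solid region. Net area = 362.50 mm².

362.50 mm²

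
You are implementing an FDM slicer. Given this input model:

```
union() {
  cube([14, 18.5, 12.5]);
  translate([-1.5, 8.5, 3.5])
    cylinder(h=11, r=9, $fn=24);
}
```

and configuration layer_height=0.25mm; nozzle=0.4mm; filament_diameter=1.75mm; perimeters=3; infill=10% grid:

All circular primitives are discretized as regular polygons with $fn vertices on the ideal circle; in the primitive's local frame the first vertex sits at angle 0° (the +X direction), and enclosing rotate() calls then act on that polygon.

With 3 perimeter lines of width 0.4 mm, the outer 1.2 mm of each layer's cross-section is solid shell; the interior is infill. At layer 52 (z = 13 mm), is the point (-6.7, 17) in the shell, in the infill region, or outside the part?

At z = 13 mm: the cube is absent (z outside [0, 12.5]); the r=9 cylinder at (-1.5, 8.5) gives a regular 24-gon of circumradius 9 (constant along its height); Combining (union): only the r=9 cylinder at (-1.5, 8.5) is present, so the union is just that shape — 1 connected region. Overall, the cross-section is a single solid region. The nearest boundary edge runs (-6.00, 16.29)→(-7.86, 14.86); distance from the point to it = 0.99 mm. The point is not inside any of the regions above, so it lies outside the cross-section (0.99 mm from the nearest boundary).

outside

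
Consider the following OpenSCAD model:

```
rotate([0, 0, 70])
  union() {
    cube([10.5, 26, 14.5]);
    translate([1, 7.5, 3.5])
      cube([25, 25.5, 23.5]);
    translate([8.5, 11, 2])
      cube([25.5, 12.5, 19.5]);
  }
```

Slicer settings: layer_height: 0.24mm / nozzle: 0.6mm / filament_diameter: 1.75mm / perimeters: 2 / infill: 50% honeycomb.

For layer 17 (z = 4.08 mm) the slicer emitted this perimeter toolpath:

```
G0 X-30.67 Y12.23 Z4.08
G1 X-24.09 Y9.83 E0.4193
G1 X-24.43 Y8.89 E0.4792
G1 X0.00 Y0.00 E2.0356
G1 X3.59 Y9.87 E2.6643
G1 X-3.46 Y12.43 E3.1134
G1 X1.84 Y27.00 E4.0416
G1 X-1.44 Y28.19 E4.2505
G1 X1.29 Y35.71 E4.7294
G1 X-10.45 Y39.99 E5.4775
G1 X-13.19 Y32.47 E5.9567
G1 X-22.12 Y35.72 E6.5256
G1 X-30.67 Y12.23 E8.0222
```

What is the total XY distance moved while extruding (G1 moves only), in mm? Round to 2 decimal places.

Sum the Euclidean lengths of each G1 segment: total = 134.00 mm.

134.00 mm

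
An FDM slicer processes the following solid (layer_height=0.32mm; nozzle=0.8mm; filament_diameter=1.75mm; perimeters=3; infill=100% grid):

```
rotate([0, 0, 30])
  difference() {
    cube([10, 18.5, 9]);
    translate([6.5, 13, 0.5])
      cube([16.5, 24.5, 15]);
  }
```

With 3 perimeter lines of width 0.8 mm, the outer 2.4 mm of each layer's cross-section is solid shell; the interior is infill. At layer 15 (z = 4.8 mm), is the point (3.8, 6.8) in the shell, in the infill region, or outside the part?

infill

At z = 4.8 mm: the cube (footprint 10×18.5) is included at this height; the 16.5×24.5 cube at (6.5, 13) contributes its full rectangle; Taking the first minus the rest: starting from the 10×18.5 cube, the 16.5×24.5 cube at (6.5, 13) partially overlaps it — only the 19.25 mm² overlap (of its 404.25 mm²) is removed, clipping the outline — 1 connected region; (rotated 30° about Z; rotation is an isometry so areas/perimeters/island counts are preserved). Overall, the cross-section is a single solid region. Undo the 30° rotation: the query point maps to (6.691, 3.989) in the un-rotated model frame. The nearest boundary edge runs (10.00, 13.00)→(10.00, 0.00); distance from the point to it = 3.31 mm. The point is inside the cross-section and 3.31 mm from the nearest boundary — more than the 2.4 mm shell width (3 × 0.8), so it's in the infill interior.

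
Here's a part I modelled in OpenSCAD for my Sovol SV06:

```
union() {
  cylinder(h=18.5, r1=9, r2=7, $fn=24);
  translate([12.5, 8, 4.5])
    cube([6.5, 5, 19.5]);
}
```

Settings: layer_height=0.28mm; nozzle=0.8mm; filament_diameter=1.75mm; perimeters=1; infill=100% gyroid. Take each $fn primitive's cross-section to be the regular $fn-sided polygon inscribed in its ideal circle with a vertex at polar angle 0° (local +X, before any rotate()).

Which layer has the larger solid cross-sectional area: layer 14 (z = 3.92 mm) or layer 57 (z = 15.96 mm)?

Layer 14 (z = 3.92): the cone contributes a regular 24-gon of circumradius 8.576 (interpolated between r1=9 and r2=7 at t=0.212) (area = (24/2)·8.576²·sin(360°/24) = 228.44 mm²); the cube at (12.5, 8) is not intersected at this z (z outside [4.5, 24]); Merging all regions: only the cone is present, so the union is just that shape — area = 228.44 mm². So its area = 228.44 mm². Layer 57 (z = 15.96): the cone: at t=0.863 of its height the radius interpolates to r₁+(r₂−r₁)t = 7.275, giving a regular 24-gon of that circumradius (area = (24/2)·7.275²·sin(360°/24) = 164.36 mm²); the 6.5×5 cube at (12.5, 8) contributes its full rectangle (area 32.50 mm²); Merging all regions: the 2 present regions are separate (no shared area or edge), so areas and boundary lengths simply add and each stays a separate island — area = 196.86 mm². So its area = 196.86 mm². Layer 14 is larger (228.44 vs 196.86 mm²).

layer 14 (z = 3.92 mm)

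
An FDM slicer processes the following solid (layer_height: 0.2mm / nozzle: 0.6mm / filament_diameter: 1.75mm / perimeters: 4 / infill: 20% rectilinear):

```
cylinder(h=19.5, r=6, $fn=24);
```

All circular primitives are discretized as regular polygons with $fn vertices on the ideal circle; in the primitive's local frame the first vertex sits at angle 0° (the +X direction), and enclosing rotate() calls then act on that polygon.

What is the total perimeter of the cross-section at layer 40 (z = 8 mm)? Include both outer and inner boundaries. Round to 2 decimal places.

37.59 mm

At z = 8 mm: the r=6 cylinder gives a regular 24-gon of circumradius 6 (constant along its height) (perimeter = 2·24·6.000·sin(180°/24) = 37.59 mm). Overall, the cross-section is a single solid region. Total boundary length (outer) = 37.59 mm.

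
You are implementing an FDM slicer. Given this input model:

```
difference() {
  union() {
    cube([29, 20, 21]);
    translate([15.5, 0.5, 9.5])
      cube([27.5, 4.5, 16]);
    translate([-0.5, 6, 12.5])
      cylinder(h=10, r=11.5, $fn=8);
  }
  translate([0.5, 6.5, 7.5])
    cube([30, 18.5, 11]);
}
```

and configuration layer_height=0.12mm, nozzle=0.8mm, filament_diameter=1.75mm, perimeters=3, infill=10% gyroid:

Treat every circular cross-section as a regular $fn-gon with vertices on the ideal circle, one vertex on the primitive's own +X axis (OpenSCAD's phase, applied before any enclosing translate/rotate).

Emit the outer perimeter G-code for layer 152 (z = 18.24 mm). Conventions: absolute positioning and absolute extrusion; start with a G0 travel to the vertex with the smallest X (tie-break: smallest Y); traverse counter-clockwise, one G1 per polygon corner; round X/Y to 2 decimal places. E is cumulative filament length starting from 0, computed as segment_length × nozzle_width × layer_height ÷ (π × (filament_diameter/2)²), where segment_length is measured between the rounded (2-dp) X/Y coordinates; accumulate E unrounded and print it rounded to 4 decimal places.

At z = 18.24 mm: the 29×20 cube contributes its full rectangle; the cube at (15.5, 0.5) is present — its section is the full 27.5×4.5 rectangle; the r=11.5 cylinder at (-0.5, 6) contributes a regular 8-gon of circumradius 11.5; Combining (union): the regions partially overlap (shared area 207.11 mm²), so overlapping operands fuse into one piece — 1 connected region; the cube at (0.5, 6.5) is present — its section is the full 30×18.5 rectangle; After the difference (first − rest): starting from that combined region, the 30×18.5 cube at (0.5, 6.5) partially overlaps it — only the 384.75 mm² overlap (of its 555.00 mm²) is removed, clipping the outline — 1 connected region. The outline is a single polygon with 17 vertices. Extrusion per mm of travel: 0.8 × 0.12 / (π × 0.875²) = 0.039912. Accumulating E over each segment gives final E = 5.8691.

G0 X-12.00 Y6.00 Z18.24
G1 X-8.63 Y-2.13 E0.3513
G1 X-0.50 Y-5.50 E0.7025
G1 X7.63 Y-2.13 E1.0538
G1 X8.51 Y0.00 E1.1458
G1 X29.00 Y0.00 E1.9636
G1 X29.00 Y0.50 E1.9835
G1 X43.00 Y0.50 E2.5423
G1 X43.00 Y5.00 E2.7219
G1 X29.00 Y5.00 E3.2807
G1 X29.00 Y6.50 E3.3405
G1 X0.50 Y6.50 E4.4780
G1 X0.50 Y20.00 E5.0168
G1 X0.00 Y20.00 E5.0368
G1 X0.00 Y17.29 E5.1450
G1 X-0.50 Y17.50 E5.1666
G1 X-8.63 Y14.13 E5.5179
G1 X-12.00 Y6.00 E5.8691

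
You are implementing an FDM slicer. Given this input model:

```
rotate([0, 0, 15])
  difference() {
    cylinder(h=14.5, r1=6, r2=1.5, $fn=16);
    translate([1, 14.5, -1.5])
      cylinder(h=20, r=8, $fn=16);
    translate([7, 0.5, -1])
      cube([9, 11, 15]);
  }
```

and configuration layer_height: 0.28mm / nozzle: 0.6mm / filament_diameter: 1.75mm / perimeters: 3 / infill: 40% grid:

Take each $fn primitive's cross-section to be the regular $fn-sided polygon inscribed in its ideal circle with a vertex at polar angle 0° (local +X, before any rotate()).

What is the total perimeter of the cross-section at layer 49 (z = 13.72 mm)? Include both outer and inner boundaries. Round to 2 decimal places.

10.88 mm

At z = 13.72 mm: the cone contributes a regular 16-gon of circumradius 1.742 (interpolated between r1=6 and r2=1.5 at t=0.946) (perimeter = 2·16·1.742·sin(180°/16) = 10.88 mm); the cylinder at (1, 14.5): section is a regular 16-gon, circumradius r=8 (perimeter = 2·16·8.000·sin(180°/16) = 49.94 mm); the cube at (7, 0.5) is present — its section is the full 9×11 rectangle (perimeter 40.00 mm); Taking the first minus the rest: starting from the cone, the r=8 cylinder at (1, 14.5) misses the remaining region (no effect); the 9×11 cube at (7, 0.5) misses the remaining region (no effect) — boundary = 10.88 mm; (rotated 15° about Z; rotation is an isometry so areas/perimeters/island counts are preserved). Overall, the cross-section is a single solid region. Total boundary length (outer) = 10.88 mm.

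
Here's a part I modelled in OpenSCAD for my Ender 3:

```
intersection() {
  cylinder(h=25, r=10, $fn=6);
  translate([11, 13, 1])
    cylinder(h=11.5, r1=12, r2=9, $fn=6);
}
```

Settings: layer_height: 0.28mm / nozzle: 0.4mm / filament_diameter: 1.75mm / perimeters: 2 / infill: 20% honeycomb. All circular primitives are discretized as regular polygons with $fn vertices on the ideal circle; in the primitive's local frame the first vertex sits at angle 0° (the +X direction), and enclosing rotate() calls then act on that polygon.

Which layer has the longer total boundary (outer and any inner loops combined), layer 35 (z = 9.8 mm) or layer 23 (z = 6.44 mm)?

Layer 35 (z = 9.8): the r=10 cylinder gives a regular 6-gon of circumradius 10 (constant along its height) (perimeter = 2·6·10.000·sin(180°/6) = 60.00 mm); the cone at (11, 13) contributes a regular 6-gon of circumradius 9.704 (interpolated between r1=12 and r2=9 at t=0.765) (perimeter = 2·6·9.704·sin(180°/6) = 58.23 mm); Keeping only the common overlap: the cone at (11, 13) partially overlaps the r=10 cylinder; clipping to the common part keeps 4.87 mm² — boundary = 11.78 mm. So its perimeter = 11.78 mm. Layer 23 (z = 6.44): the r=10 cylinder contributes a regular 6-gon of circumradius 10 (perimeter = 2·6·10.000·sin(180°/6) = 60.00 mm); the cone at (11, 13) (r1=12→r2=9) has section circumradius 10.581 here — a regular 6-gon (perimeter = 2·6·10.581·sin(180°/6) = 63.49 mm); After intersecting: the cone at (11, 13) partially overlaps the r=10 cylinder; clipping to the common part keeps 10.01 mm² — boundary = 15.29 mm. So its perimeter = 15.29 mm. Layer 23 is larger (15.29 vs 11.78 mm).

layer 23 (z = 6.44 mm)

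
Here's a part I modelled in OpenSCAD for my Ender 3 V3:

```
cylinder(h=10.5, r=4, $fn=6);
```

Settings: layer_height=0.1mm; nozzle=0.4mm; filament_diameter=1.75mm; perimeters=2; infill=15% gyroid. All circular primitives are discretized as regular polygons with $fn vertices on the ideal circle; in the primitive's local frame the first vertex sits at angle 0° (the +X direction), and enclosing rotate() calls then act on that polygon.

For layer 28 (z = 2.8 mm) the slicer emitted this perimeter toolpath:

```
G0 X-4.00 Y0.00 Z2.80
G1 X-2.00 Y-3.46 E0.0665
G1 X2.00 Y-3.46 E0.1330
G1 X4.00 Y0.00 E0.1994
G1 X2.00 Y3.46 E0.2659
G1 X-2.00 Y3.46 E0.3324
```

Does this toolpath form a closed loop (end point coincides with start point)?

Start point (G0): (-4.00, 0.00). End point (last G1): the path does not return to the start — open.

no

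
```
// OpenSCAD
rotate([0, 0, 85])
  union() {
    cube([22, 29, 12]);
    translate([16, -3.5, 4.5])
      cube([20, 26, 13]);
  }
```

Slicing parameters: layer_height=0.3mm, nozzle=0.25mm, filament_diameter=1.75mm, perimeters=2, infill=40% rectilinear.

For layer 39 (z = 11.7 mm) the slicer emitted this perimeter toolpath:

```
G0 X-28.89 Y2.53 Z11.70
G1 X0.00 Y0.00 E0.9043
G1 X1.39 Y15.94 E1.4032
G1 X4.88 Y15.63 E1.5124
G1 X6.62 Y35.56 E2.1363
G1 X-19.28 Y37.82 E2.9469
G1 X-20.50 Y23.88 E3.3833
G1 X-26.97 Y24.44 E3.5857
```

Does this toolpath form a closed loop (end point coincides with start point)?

Start point (G0): (-28.89, 2.53). End point (last G1): the path does not return to the start — open.

no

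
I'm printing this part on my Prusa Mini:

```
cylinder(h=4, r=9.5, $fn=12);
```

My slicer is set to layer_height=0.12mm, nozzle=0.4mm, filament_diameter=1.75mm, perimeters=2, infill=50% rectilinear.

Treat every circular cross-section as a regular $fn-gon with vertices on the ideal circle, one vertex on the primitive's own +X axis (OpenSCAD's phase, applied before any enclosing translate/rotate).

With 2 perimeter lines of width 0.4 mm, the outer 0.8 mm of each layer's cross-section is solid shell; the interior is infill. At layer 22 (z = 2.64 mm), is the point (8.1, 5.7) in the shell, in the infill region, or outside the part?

At z = 2.64 mm: the r=9.5 cylinder contributes a regular 12-gon of circumradius 9.5. Overall, the cross-section is a single solid region. The nearest boundary edge runs (8.23, 4.75)→(4.75, 8.23); distance from the point to it = 0.58 mm. The point is not inside any of the regions above, so it lies outside the cross-section (0.58 mm from the nearest boundary).

outside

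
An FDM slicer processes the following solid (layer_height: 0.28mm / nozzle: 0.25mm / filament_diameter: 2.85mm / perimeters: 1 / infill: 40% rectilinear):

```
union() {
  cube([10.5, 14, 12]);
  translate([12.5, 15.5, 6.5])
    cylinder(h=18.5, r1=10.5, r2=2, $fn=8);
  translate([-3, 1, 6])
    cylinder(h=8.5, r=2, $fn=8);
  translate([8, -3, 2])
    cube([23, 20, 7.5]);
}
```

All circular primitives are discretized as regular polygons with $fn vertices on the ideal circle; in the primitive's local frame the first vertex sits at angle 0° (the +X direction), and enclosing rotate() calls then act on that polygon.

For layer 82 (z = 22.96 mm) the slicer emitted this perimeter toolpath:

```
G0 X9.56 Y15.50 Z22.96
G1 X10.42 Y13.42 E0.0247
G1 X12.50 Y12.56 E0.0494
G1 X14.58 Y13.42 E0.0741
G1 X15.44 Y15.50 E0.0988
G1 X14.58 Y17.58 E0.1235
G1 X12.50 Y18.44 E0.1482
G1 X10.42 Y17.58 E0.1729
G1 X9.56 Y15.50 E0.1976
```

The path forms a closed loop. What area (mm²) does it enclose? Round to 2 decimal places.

Apply the shoelace formula to the sequence of (X, Y) vertices; enclosed area = 24.46 mm².

24.46 mm²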